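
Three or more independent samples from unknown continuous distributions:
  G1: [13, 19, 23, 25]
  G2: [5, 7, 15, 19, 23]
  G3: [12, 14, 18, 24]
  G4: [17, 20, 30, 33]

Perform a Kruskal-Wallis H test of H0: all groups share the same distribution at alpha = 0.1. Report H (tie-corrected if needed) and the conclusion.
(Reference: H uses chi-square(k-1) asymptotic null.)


Step 1: Combine all N = 17 observations and assign midranks.
sorted (value, group, rank): (5,G2,1), (7,G2,2), (12,G3,3), (13,G1,4), (14,G3,5), (15,G2,6), (17,G4,7), (18,G3,8), (19,G1,9.5), (19,G2,9.5), (20,G4,11), (23,G1,12.5), (23,G2,12.5), (24,G3,14), (25,G1,15), (30,G4,16), (33,G4,17)
Step 2: Sum ranks within each group.
R_1 = 41 (n_1 = 4)
R_2 = 31 (n_2 = 5)
R_3 = 30 (n_3 = 4)
R_4 = 51 (n_4 = 4)
Step 3: H = 12/(N(N+1)) * sum(R_i^2/n_i) - 3(N+1)
     = 12/(17*18) * (41^2/4 + 31^2/5 + 30^2/4 + 51^2/4) - 3*18
     = 0.039216 * 1487.7 - 54
     = 4.341176.
Step 4: Ties present; correction factor C = 1 - 12/(17^3 - 17) = 0.997549. Corrected H = 4.341176 / 0.997549 = 4.351843.
Step 5: Under H0, H ~ chi^2(3); p-value = 0.225892.
Step 6: alpha = 0.1. fail to reject H0.

H = 4.3518, df = 3, p = 0.225892, fail to reject H0.


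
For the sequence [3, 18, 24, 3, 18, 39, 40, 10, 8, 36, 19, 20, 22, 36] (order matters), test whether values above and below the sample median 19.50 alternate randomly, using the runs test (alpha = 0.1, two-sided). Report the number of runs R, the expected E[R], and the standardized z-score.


Step 1: Compute median = 19.50; label A = above, B = below.
Labels in order: BBABBAABBABAAA  (n_A = 7, n_B = 7)
Step 2: Count runs R = 8.
Step 3: Under H0 (random ordering), E[R] = 2*n_A*n_B/(n_A+n_B) + 1 = 2*7*7/14 + 1 = 8.0000.
        Var[R] = 2*n_A*n_B*(2*n_A*n_B - n_A - n_B) / ((n_A+n_B)^2 * (n_A+n_B-1)) = 8232/2548 = 3.2308.
        SD[R] = 1.7974.
Step 4: R = E[R], so z = 0 with no continuity correction.
Step 5: Two-sided p-value via normal approximation = 2*(1 - Phi(|z|)) = 1.000000.
Step 6: alpha = 0.1. fail to reject H0.

R = 8, z = 0.0000, p = 1.000000, fail to reject H0.


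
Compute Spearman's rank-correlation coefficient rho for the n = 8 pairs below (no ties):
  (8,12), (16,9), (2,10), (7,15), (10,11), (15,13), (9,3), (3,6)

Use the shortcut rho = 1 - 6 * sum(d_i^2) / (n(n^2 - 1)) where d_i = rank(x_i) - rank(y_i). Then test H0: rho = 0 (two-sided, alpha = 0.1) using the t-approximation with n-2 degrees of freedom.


Step 1: Rank x and y separately (midranks; no ties here).
rank(x): 8->4, 16->8, 2->1, 7->3, 10->6, 15->7, 9->5, 3->2
rank(y): 12->6, 9->3, 10->4, 15->8, 11->5, 13->7, 3->1, 6->2
Step 2: d_i = R_x(i) - R_y(i); compute d_i^2.
  (4-6)^2=4, (8-3)^2=25, (1-4)^2=9, (3-8)^2=25, (6-5)^2=1, (7-7)^2=0, (5-1)^2=16, (2-2)^2=0
sum(d^2) = 80.
Step 3: rho = 1 - 6*80 / (8*(8^2 - 1)) = 1 - 480/504 = 0.047619.
Step 4: Under H0, t = rho * sqrt((n-2)/(1-rho^2)) = 0.1168 ~ t(6).
Step 5: Two-sided p-value from the t-distribution with 6 df = 0.910849.
Step 6: alpha = 0.1. fail to reject H0.

rho = 0.0476, p = 0.910849, fail to reject H0 at alpha = 0.1.


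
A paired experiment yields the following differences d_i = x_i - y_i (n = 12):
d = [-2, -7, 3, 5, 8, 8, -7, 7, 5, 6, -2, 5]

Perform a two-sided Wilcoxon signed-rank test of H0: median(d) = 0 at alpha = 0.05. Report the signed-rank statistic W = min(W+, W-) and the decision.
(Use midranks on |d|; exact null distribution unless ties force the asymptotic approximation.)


Step 1: Drop any zero differences (none here) and take |d_i|.
|d| = [2, 7, 3, 5, 8, 8, 7, 7, 5, 6, 2, 5]
Step 2: Midrank |d_i| (ties get averaged ranks).
ranks: |2|->1.5, |7|->9, |3|->3, |5|->5, |8|->11.5, |8|->11.5, |7|->9, |7|->9, |5|->5, |6|->7, |2|->1.5, |5|->5
Step 3: Attach original signs; sum ranks with positive sign and with negative sign.
W+ = 3 + 5 + 11.5 + 11.5 + 9 + 5 + 7 + 5 = 57
W- = 1.5 + 9 + 9 + 1.5 = 21
(Check: W+ + W- = 78 should equal n(n+1)/2 = 78.)
Step 4: Test statistic W = min(W+, W-) = 21.
Step 5: Ties in |d|, so use the tie-corrected normal approximation.
        E[W] = n(n+1)/4 = 12*13/4 = 39.
        Tie groups: |d|=2 (t=2), |d|=5 (t=3), |d|=7 (t=3), |d|=8 (t=2); sum(t^3 - t) = 60.
        Var[W] = n(n+1)(2n+1)/24 - sum(t^3-t)/48 = 3900/24 - 60/48 = 161.25.
        z = (W - E[W]) / sqrt(Var[W]) = (21 - 39) / 12.6984 = -1.4175.
        Two-sided p = 2*Phi(z) = 0.156337.
Step 6: alpha = 0.05. fail to reject H0.

W+ = 57, W- = 21, W = min = 21, p = 0.156337, fail to reject H0.


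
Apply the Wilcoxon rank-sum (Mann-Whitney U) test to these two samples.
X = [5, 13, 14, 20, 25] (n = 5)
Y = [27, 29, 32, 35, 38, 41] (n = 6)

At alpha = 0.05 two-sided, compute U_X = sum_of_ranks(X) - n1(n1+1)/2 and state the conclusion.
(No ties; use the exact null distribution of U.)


Step 1: Combine and sort all 11 observations; assign midranks.
sorted (value, group): (5,X), (13,X), (14,X), (20,X), (25,X), (27,Y), (29,Y), (32,Y), (35,Y), (38,Y), (41,Y)
ranks: 5->1, 13->2, 14->3, 20->4, 25->5, 27->6, 29->7, 32->8, 35->9, 38->10, 41->11
Step 2: Rank sum for X: R1 = 1 + 2 + 3 + 4 + 5 = 15.
Step 3: U_X = R1 - n1(n1+1)/2 = 15 - 5*6/2 = 15 - 15 = 0.
       U_Y = n1*n2 - U_X = 30 - 0 = 30.
Step 4: No ties, so the exact null distribution of U (based on enumerating the C(11,5) = 462 equally likely rank assignments) gives the two-sided p-value.
Step 5: p-value = 0.004329; compare to alpha = 0.05. reject H0.

U_X = 0, p = 0.004329, reject H0 at alpha = 0.05.


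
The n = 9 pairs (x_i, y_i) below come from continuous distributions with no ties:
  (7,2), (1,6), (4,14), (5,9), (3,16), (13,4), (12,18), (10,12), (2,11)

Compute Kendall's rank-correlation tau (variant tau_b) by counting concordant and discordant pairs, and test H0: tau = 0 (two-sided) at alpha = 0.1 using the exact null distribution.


Step 1: Enumerate the 36 unordered pairs (i,j) with i<j and classify each by sign(x_j-x_i) * sign(y_j-y_i).
  (1,2):dx=-6,dy=+4->D; (1,3):dx=-3,dy=+12->D; (1,4):dx=-2,dy=+7->D; (1,5):dx=-4,dy=+14->D
  (1,6):dx=+6,dy=+2->C; (1,7):dx=+5,dy=+16->C; (1,8):dx=+3,dy=+10->C; (1,9):dx=-5,dy=+9->D
  (2,3):dx=+3,dy=+8->C; (2,4):dx=+4,dy=+3->C; (2,5):dx=+2,dy=+10->C; (2,6):dx=+12,dy=-2->D
  (2,7):dx=+11,dy=+12->C; (2,8):dx=+9,dy=+6->C; (2,9):dx=+1,dy=+5->C; (3,4):dx=+1,dy=-5->D
  (3,5):dx=-1,dy=+2->D; (3,6):dx=+9,dy=-10->D; (3,7):dx=+8,dy=+4->C; (3,8):dx=+6,dy=-2->D
  (3,9):dx=-2,dy=-3->C; (4,5):dx=-2,dy=+7->D; (4,6):dx=+8,dy=-5->D; (4,7):dx=+7,dy=+9->C
  (4,8):dx=+5,dy=+3->C; (4,9):dx=-3,dy=+2->D; (5,6):dx=+10,dy=-12->D; (5,7):dx=+9,dy=+2->C
  (5,8):dx=+7,dy=-4->D; (5,9):dx=-1,dy=-5->C; (6,7):dx=-1,dy=+14->D; (6,8):dx=-3,dy=+8->D
  (6,9):dx=-11,dy=+7->D; (7,8):dx=-2,dy=-6->C; (7,9):dx=-10,dy=-7->C; (8,9):dx=-8,dy=-1->C
Step 2: C = 18, D = 18, total pairs = 36.
Step 3: tau = (C - D)/(n(n-1)/2) = (18 - 18)/36 = 0.000000.
Step 4: Exact two-sided p-value (enumerate n! = 362880 permutations of y under H0): p = 1.000000.
Step 5: alpha = 0.1. fail to reject H0.

tau_b = 0.0000 (C=18, D=18), p = 1.000000, fail to reject H0.


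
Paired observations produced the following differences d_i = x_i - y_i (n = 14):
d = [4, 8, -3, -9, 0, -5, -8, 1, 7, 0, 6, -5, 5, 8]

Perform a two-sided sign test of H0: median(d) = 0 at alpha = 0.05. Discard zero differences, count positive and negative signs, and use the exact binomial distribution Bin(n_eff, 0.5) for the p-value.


Step 1: Discard zero differences. Original n = 14; n_eff = number of nonzero differences = 12.
Nonzero differences (with sign): +4, +8, -3, -9, -5, -8, +1, +7, +6, -5, +5, +8
Step 2: Count signs: positive = 7, negative = 5.
Step 3: Under H0: P(positive) = 0.5, so the number of positives S ~ Bin(12, 0.5).
Step 4: Two-sided exact p-value = sum of Bin(12,0.5) probabilities at or below the observed probability = 0.774414.
Step 5: alpha = 0.05. fail to reject H0.

n_eff = 12, pos = 7, neg = 5, p = 0.774414, fail to reject H0.


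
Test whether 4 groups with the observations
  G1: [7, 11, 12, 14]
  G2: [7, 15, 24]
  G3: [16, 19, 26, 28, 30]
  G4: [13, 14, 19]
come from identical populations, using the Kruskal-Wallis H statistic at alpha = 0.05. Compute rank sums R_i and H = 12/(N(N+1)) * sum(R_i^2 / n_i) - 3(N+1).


Step 1: Combine all N = 15 observations and assign midranks.
sorted (value, group, rank): (7,G1,1.5), (7,G2,1.5), (11,G1,3), (12,G1,4), (13,G4,5), (14,G1,6.5), (14,G4,6.5), (15,G2,8), (16,G3,9), (19,G3,10.5), (19,G4,10.5), (24,G2,12), (26,G3,13), (28,G3,14), (30,G3,15)
Step 2: Sum ranks within each group.
R_1 = 15 (n_1 = 4)
R_2 = 21.5 (n_2 = 3)
R_3 = 61.5 (n_3 = 5)
R_4 = 22 (n_4 = 3)
Step 3: H = 12/(N(N+1)) * sum(R_i^2/n_i) - 3(N+1)
     = 12/(15*16) * (15^2/4 + 21.5^2/3 + 61.5^2/5 + 22^2/3) - 3*16
     = 0.050000 * 1128.12 - 48
     = 8.405833.
Step 4: Ties present; correction factor C = 1 - 18/(15^3 - 15) = 0.994643. Corrected H = 8.405833 / 0.994643 = 8.451107.
Step 5: Under H0, H ~ chi^2(3); p-value = 0.037553.
Step 6: alpha = 0.05. reject H0.

H = 8.4511, df = 3, p = 0.037553, reject H0.


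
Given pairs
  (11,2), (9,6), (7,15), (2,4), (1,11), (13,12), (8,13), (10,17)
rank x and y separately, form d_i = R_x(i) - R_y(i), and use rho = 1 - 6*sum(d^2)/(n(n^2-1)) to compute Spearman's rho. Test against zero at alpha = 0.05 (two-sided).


Step 1: Rank x and y separately (midranks; no ties here).
rank(x): 11->7, 9->5, 7->3, 2->2, 1->1, 13->8, 8->4, 10->6
rank(y): 2->1, 6->3, 15->7, 4->2, 11->4, 12->5, 13->6, 17->8
Step 2: d_i = R_x(i) - R_y(i); compute d_i^2.
  (7-1)^2=36, (5-3)^2=4, (3-7)^2=16, (2-2)^2=0, (1-4)^2=9, (8-5)^2=9, (4-6)^2=4, (6-8)^2=4
sum(d^2) = 82.
Step 3: rho = 1 - 6*82 / (8*(8^2 - 1)) = 1 - 492/504 = 0.023810.
Step 4: Under H0, t = rho * sqrt((n-2)/(1-rho^2)) = 0.0583 ~ t(6).
Step 5: Two-sided p-value from the t-distribution with 6 df = 0.955374.
Step 6: alpha = 0.05. fail to reject H0.

rho = 0.0238, p = 0.955374, fail to reject H0 at alpha = 0.05.


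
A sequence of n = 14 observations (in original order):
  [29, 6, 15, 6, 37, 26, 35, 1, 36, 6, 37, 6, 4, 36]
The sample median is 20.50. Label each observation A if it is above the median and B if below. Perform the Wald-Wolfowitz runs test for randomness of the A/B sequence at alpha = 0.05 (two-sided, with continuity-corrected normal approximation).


Step 1: Compute median = 20.50; label A = above, B = below.
Labels in order: ABBBAAABABABBA  (n_A = 7, n_B = 7)
Step 2: Count runs R = 9.
Step 3: Under H0 (random ordering), E[R] = 2*n_A*n_B/(n_A+n_B) + 1 = 2*7*7/14 + 1 = 8.0000.
        Var[R] = 2*n_A*n_B*(2*n_A*n_B - n_A - n_B) / ((n_A+n_B)^2 * (n_A+n_B-1)) = 8232/2548 = 3.2308.
        SD[R] = 1.7974.
Step 4: Continuity-corrected z = (R - 0.5 - E[R]) / SD[R] = (9 - 0.5 - 8.0000) / 1.7974 = 0.2782.
Step 5: Two-sided p-value via normal approximation = 2*(1 - Phi(|z|)) = 0.780879.
Step 6: alpha = 0.05. fail to reject H0.

R = 9, z = 0.2782, p = 0.780879, fail to reject H0.


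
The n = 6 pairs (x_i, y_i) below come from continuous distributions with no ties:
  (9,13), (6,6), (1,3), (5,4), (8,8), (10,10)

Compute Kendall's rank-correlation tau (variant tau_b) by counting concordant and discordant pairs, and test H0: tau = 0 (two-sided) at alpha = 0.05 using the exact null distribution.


Step 1: Enumerate the 15 unordered pairs (i,j) with i<j and classify each by sign(x_j-x_i) * sign(y_j-y_i).
  (1,2):dx=-3,dy=-7->C; (1,3):dx=-8,dy=-10->C; (1,4):dx=-4,dy=-9->C; (1,5):dx=-1,dy=-5->C
  (1,6):dx=+1,dy=-3->D; (2,3):dx=-5,dy=-3->C; (2,4):dx=-1,dy=-2->C; (2,5):dx=+2,dy=+2->C
  (2,6):dx=+4,dy=+4->C; (3,4):dx=+4,dy=+1->C; (3,5):dx=+7,dy=+5->C; (3,6):dx=+9,dy=+7->C
  (4,5):dx=+3,dy=+4->C; (4,6):dx=+5,dy=+6->C; (5,6):dx=+2,dy=+2->C
Step 2: C = 14, D = 1, total pairs = 15.
Step 3: tau = (C - D)/(n(n-1)/2) = (14 - 1)/15 = 0.866667.
Step 4: Exact two-sided p-value (enumerate n! = 720 permutations of y under H0): p = 0.016667.
Step 5: alpha = 0.05. reject H0.

tau_b = 0.8667 (C=14, D=1), p = 0.016667, reject H0.


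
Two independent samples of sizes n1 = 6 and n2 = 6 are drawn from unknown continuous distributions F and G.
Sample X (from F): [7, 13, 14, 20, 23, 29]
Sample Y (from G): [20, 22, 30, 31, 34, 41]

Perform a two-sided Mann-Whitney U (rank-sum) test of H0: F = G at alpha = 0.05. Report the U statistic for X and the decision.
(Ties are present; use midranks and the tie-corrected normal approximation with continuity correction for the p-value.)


Step 1: Combine and sort all 12 observations; assign midranks.
sorted (value, group): (7,X), (13,X), (14,X), (20,X), (20,Y), (22,Y), (23,X), (29,X), (30,Y), (31,Y), (34,Y), (41,Y)
ranks: 7->1, 13->2, 14->3, 20->4.5, 20->4.5, 22->6, 23->7, 29->8, 30->9, 31->10, 34->11, 41->12
Step 2: Rank sum for X: R1 = 1 + 2 + 3 + 4.5 + 7 + 8 = 25.5.
Step 3: U_X = R1 - n1(n1+1)/2 = 25.5 - 6*7/2 = 25.5 - 21 = 4.5.
       U_Y = n1*n2 - U_X = 36 - 4.5 = 31.5.
Step 4: Ties are present, so use the tie-corrected normal approximation (with continuity correction) for the p-value.
Step 5: p-value = 0.037041; compare to alpha = 0.05. reject H0.

U_X = 4.5, p = 0.037041, reject H0 at alpha = 0.05.


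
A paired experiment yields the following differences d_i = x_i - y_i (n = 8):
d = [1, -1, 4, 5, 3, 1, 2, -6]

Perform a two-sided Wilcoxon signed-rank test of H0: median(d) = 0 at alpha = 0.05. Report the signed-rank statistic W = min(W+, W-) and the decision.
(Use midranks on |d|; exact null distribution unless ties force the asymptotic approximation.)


Step 1: Drop any zero differences (none here) and take |d_i|.
|d| = [1, 1, 4, 5, 3, 1, 2, 6]
Step 2: Midrank |d_i| (ties get averaged ranks).
ranks: |1|->2, |1|->2, |4|->6, |5|->7, |3|->5, |1|->2, |2|->4, |6|->8
Step 3: Attach original signs; sum ranks with positive sign and with negative sign.
W+ = 2 + 6 + 7 + 5 + 2 + 4 = 26
W- = 2 + 8 = 10
(Check: W+ + W- = 36 should equal n(n+1)/2 = 36.)
Step 4: Test statistic W = min(W+, W-) = 10.
Step 5: Ties in |d|, so use the tie-corrected normal approximation.
        E[W] = n(n+1)/4 = 8*9/4 = 18.
        Tie groups: |d|=1 (t=3); sum(t^3 - t) = 24.
        Var[W] = n(n+1)(2n+1)/24 - sum(t^3-t)/48 = 1224/24 - 24/48 = 50.5.
        z = (W - E[W]) / sqrt(Var[W]) = (10 - 18) / 7.1063 = -1.1258.
        Two-sided p = 2*Phi(z) = 0.260269.
Step 6: alpha = 0.05. fail to reject H0.

W+ = 26, W- = 10, W = min = 10, p = 0.260269, fail to reject H0.


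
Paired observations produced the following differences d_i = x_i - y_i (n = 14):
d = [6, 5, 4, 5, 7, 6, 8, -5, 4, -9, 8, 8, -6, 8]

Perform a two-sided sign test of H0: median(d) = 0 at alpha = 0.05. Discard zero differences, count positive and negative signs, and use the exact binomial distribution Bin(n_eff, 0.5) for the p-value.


Step 1: Discard zero differences. Original n = 14; n_eff = number of nonzero differences = 14.
Nonzero differences (with sign): +6, +5, +4, +5, +7, +6, +8, -5, +4, -9, +8, +8, -6, +8
Step 2: Count signs: positive = 11, negative = 3.
Step 3: Under H0: P(positive) = 0.5, so the number of positives S ~ Bin(14, 0.5).
Step 4: Two-sided exact p-value = sum of Bin(14,0.5) probabilities at or below the observed probability = 0.057373.
Step 5: alpha = 0.05. fail to reject H0.

n_eff = 14, pos = 11, neg = 3, p = 0.057373, fail to reject H0.


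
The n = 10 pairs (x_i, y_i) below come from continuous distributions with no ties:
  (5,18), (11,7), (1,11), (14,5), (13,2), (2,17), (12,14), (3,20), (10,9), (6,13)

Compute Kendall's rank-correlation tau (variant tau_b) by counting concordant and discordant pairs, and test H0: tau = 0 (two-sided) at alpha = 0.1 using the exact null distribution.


Step 1: Enumerate the 45 unordered pairs (i,j) with i<j and classify each by sign(x_j-x_i) * sign(y_j-y_i).
  (1,2):dx=+6,dy=-11->D; (1,3):dx=-4,dy=-7->C; (1,4):dx=+9,dy=-13->D; (1,5):dx=+8,dy=-16->D
  (1,6):dx=-3,dy=-1->C; (1,7):dx=+7,dy=-4->D; (1,8):dx=-2,dy=+2->D; (1,9):dx=+5,dy=-9->D
  (1,10):dx=+1,dy=-5->D; (2,3):dx=-10,dy=+4->D; (2,4):dx=+3,dy=-2->D; (2,5):dx=+2,dy=-5->D
  (2,6):dx=-9,dy=+10->D; (2,7):dx=+1,dy=+7->C; (2,8):dx=-8,dy=+13->D; (2,9):dx=-1,dy=+2->D
  (2,10):dx=-5,dy=+6->D; (3,4):dx=+13,dy=-6->D; (3,5):dx=+12,dy=-9->D; (3,6):dx=+1,dy=+6->C
  (3,7):dx=+11,dy=+3->C; (3,8):dx=+2,dy=+9->C; (3,9):dx=+9,dy=-2->D; (3,10):dx=+5,dy=+2->C
  (4,5):dx=-1,dy=-3->C; (4,6):dx=-12,dy=+12->D; (4,7):dx=-2,dy=+9->D; (4,8):dx=-11,dy=+15->D
  (4,9):dx=-4,dy=+4->D; (4,10):dx=-8,dy=+8->D; (5,6):dx=-11,dy=+15->D; (5,7):dx=-1,dy=+12->D
  (5,8):dx=-10,dy=+18->D; (5,9):dx=-3,dy=+7->D; (5,10):dx=-7,dy=+11->D; (6,7):dx=+10,dy=-3->D
  (6,8):dx=+1,dy=+3->C; (6,9):dx=+8,dy=-8->D; (6,10):dx=+4,dy=-4->D; (7,8):dx=-9,dy=+6->D
  (7,9):dx=-2,dy=-5->C; (7,10):dx=-6,dy=-1->C; (8,9):dx=+7,dy=-11->D; (8,10):dx=+3,dy=-7->D
  (9,10):dx=-4,dy=+4->D
Step 2: C = 11, D = 34, total pairs = 45.
Step 3: tau = (C - D)/(n(n-1)/2) = (11 - 34)/45 = -0.511111.
Step 4: Exact two-sided p-value (enumerate n! = 3628800 permutations of y under H0): p = 0.046623.
Step 5: alpha = 0.1. reject H0.

tau_b = -0.5111 (C=11, D=34), p = 0.046623, reject H0.


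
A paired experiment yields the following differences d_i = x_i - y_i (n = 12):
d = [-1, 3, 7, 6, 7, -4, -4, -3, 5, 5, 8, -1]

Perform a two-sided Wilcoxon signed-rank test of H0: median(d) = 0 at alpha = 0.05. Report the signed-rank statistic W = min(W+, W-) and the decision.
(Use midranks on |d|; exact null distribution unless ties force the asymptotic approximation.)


Step 1: Drop any zero differences (none here) and take |d_i|.
|d| = [1, 3, 7, 6, 7, 4, 4, 3, 5, 5, 8, 1]
Step 2: Midrank |d_i| (ties get averaged ranks).
ranks: |1|->1.5, |3|->3.5, |7|->10.5, |6|->9, |7|->10.5, |4|->5.5, |4|->5.5, |3|->3.5, |5|->7.5, |5|->7.5, |8|->12, |1|->1.5
Step 3: Attach original signs; sum ranks with positive sign and with negative sign.
W+ = 3.5 + 10.5 + 9 + 10.5 + 7.5 + 7.5 + 12 = 60.5
W- = 1.5 + 5.5 + 5.5 + 3.5 + 1.5 = 17.5
(Check: W+ + W- = 78 should equal n(n+1)/2 = 78.)
Step 4: Test statistic W = min(W+, W-) = 17.5.
Step 5: Ties in |d|, so use the tie-corrected normal approximation.
        E[W] = n(n+1)/4 = 12*13/4 = 39.
        Tie groups: |d|=1 (t=2), |d|=3 (t=2), |d|=4 (t=2), |d|=5 (t=2), |d|=7 (t=2); sum(t^3 - t) = 30.
        Var[W] = n(n+1)(2n+1)/24 - sum(t^3-t)/48 = 3900/24 - 30/48 = 161.875.
        z = (W - E[W]) / sqrt(Var[W]) = (17.5 - 39) / 12.7230 = -1.6899.
        Two-sided p = 2*Phi(z) = 0.091056.
Step 6: alpha = 0.05. fail to reject H0.

W+ = 60.5, W- = 17.5, W = min = 17.5, p = 0.091056, fail to reject H0.


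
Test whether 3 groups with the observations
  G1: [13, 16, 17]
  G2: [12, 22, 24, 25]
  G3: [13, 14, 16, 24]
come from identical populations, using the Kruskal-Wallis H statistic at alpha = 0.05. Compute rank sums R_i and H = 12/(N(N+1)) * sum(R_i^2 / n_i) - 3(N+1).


Step 1: Combine all N = 11 observations and assign midranks.
sorted (value, group, rank): (12,G2,1), (13,G1,2.5), (13,G3,2.5), (14,G3,4), (16,G1,5.5), (16,G3,5.5), (17,G1,7), (22,G2,8), (24,G2,9.5), (24,G3,9.5), (25,G2,11)
Step 2: Sum ranks within each group.
R_1 = 15 (n_1 = 3)
R_2 = 29.5 (n_2 = 4)
R_3 = 21.5 (n_3 = 4)
Step 3: H = 12/(N(N+1)) * sum(R_i^2/n_i) - 3(N+1)
     = 12/(11*12) * (15^2/3 + 29.5^2/4 + 21.5^2/4) - 3*12
     = 0.090909 * 408.125 - 36
     = 1.102273.
Step 4: Ties present; correction factor C = 1 - 18/(11^3 - 11) = 0.986364. Corrected H = 1.102273 / 0.986364 = 1.117512.
Step 5: Under H0, H ~ chi^2(2); p-value = 0.571920.
Step 6: alpha = 0.05. fail to reject H0.

H = 1.1175, df = 2, p = 0.571920, fail to reject H0.


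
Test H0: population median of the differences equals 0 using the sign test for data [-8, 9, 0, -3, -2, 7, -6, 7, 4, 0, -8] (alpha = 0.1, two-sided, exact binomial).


Step 1: Discard zero differences. Original n = 11; n_eff = number of nonzero differences = 9.
Nonzero differences (with sign): -8, +9, -3, -2, +7, -6, +7, +4, -8
Step 2: Count signs: positive = 4, negative = 5.
Step 3: Under H0: P(positive) = 0.5, so the number of positives S ~ Bin(9, 0.5).
Step 4: Two-sided exact p-value = sum of Bin(9,0.5) probabilities at or below the observed probability = 1.000000.
Step 5: alpha = 0.1. fail to reject H0.

n_eff = 9, pos = 4, neg = 5, p = 1.000000, fail to reject H0.


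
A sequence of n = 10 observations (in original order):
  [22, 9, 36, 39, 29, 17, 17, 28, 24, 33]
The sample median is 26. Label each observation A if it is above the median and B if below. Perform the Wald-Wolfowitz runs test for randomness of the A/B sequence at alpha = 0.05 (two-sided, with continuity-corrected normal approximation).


Step 1: Compute median = 26; label A = above, B = below.
Labels in order: BBAAABBABA  (n_A = 5, n_B = 5)
Step 2: Count runs R = 6.
Step 3: Under H0 (random ordering), E[R] = 2*n_A*n_B/(n_A+n_B) + 1 = 2*5*5/10 + 1 = 6.0000.
        Var[R] = 2*n_A*n_B*(2*n_A*n_B - n_A - n_B) / ((n_A+n_B)^2 * (n_A+n_B-1)) = 2000/900 = 2.2222.
        SD[R] = 1.4907.
Step 4: R = E[R], so z = 0 with no continuity correction.
Step 5: Two-sided p-value via normal approximation = 2*(1 - Phi(|z|)) = 1.000000.
Step 6: alpha = 0.05. fail to reject H0.

R = 6, z = 0.0000, p = 1.000000, fail to reject H0.


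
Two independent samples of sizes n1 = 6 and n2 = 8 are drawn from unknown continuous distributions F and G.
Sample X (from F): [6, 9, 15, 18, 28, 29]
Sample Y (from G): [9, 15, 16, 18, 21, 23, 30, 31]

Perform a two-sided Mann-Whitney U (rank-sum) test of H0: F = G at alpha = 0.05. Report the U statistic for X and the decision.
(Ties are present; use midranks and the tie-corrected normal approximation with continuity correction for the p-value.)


Step 1: Combine and sort all 14 observations; assign midranks.
sorted (value, group): (6,X), (9,X), (9,Y), (15,X), (15,Y), (16,Y), (18,X), (18,Y), (21,Y), (23,Y), (28,X), (29,X), (30,Y), (31,Y)
ranks: 6->1, 9->2.5, 9->2.5, 15->4.5, 15->4.5, 16->6, 18->7.5, 18->7.5, 21->9, 23->10, 28->11, 29->12, 30->13, 31->14
Step 2: Rank sum for X: R1 = 1 + 2.5 + 4.5 + 7.5 + 11 + 12 = 38.5.
Step 3: U_X = R1 - n1(n1+1)/2 = 38.5 - 6*7/2 = 38.5 - 21 = 17.5.
       U_Y = n1*n2 - U_X = 48 - 17.5 = 30.5.
Step 4: Ties are present, so use the tie-corrected normal approximation (with continuity correction) for the p-value.
Step 5: p-value = 0.437063; compare to alpha = 0.05. fail to reject H0.

U_X = 17.5, p = 0.437063, fail to reject H0 at alpha = 0.05.


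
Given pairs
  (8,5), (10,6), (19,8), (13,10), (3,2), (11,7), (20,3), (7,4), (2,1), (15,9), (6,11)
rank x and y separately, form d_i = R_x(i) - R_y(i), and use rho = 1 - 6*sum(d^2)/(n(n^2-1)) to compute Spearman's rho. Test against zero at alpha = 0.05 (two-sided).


Step 1: Rank x and y separately (midranks; no ties here).
rank(x): 8->5, 10->6, 19->10, 13->8, 3->2, 11->7, 20->11, 7->4, 2->1, 15->9, 6->3
rank(y): 5->5, 6->6, 8->8, 10->10, 2->2, 7->7, 3->3, 4->4, 1->1, 9->9, 11->11
Step 2: d_i = R_x(i) - R_y(i); compute d_i^2.
  (5-5)^2=0, (6-6)^2=0, (10-8)^2=4, (8-10)^2=4, (2-2)^2=0, (7-7)^2=0, (11-3)^2=64, (4-4)^2=0, (1-1)^2=0, (9-9)^2=0, (3-11)^2=64
sum(d^2) = 136.
Step 3: rho = 1 - 6*136 / (11*(11^2 - 1)) = 1 - 816/1320 = 0.381818.
Step 4: Under H0, t = rho * sqrt((n-2)/(1-rho^2)) = 1.2394 ~ t(9).
Step 5: Two-sided p-value from the t-distribution with 9 df = 0.246560.
Step 6: alpha = 0.05. fail to reject H0.

rho = 0.3818, p = 0.246560, fail to reject H0 at alpha = 0.05.


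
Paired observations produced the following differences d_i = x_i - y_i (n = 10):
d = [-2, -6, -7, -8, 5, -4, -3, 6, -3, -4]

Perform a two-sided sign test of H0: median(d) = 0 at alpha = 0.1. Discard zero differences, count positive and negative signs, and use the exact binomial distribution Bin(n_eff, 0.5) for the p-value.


Step 1: Discard zero differences. Original n = 10; n_eff = number of nonzero differences = 10.
Nonzero differences (with sign): -2, -6, -7, -8, +5, -4, -3, +6, -3, -4
Step 2: Count signs: positive = 2, negative = 8.
Step 3: Under H0: P(positive) = 0.5, so the number of positives S ~ Bin(10, 0.5).
Step 4: Two-sided exact p-value = sum of Bin(10,0.5) probabilities at or below the observed probability = 0.109375.
Step 5: alpha = 0.1. fail to reject H0.

n_eff = 10, pos = 2, neg = 8, p = 0.109375, fail to reject H0.


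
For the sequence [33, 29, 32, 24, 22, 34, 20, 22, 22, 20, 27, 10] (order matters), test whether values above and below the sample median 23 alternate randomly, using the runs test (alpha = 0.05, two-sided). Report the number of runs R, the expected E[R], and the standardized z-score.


Step 1: Compute median = 23; label A = above, B = below.
Labels in order: AAAABABBBBAB  (n_A = 6, n_B = 6)
Step 2: Count runs R = 6.
Step 3: Under H0 (random ordering), E[R] = 2*n_A*n_B/(n_A+n_B) + 1 = 2*6*6/12 + 1 = 7.0000.
        Var[R] = 2*n_A*n_B*(2*n_A*n_B - n_A - n_B) / ((n_A+n_B)^2 * (n_A+n_B-1)) = 4320/1584 = 2.7273.
        SD[R] = 1.6514.
Step 4: Continuity-corrected z = (R + 0.5 - E[R]) / SD[R] = (6 + 0.5 - 7.0000) / 1.6514 = -0.3028.
Step 5: Two-sided p-value via normal approximation = 2*(1 - Phi(|z|)) = 0.762069.
Step 6: alpha = 0.05. fail to reject H0.

R = 6, z = -0.3028, p = 0.762069, fail to reject H0.


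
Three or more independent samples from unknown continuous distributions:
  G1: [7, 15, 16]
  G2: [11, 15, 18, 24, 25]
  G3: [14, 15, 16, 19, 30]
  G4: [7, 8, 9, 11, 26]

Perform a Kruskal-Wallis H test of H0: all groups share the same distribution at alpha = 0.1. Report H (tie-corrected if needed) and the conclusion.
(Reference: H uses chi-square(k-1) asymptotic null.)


Step 1: Combine all N = 18 observations and assign midranks.
sorted (value, group, rank): (7,G1,1.5), (7,G4,1.5), (8,G4,3), (9,G4,4), (11,G2,5.5), (11,G4,5.5), (14,G3,7), (15,G1,9), (15,G2,9), (15,G3,9), (16,G1,11.5), (16,G3,11.5), (18,G2,13), (19,G3,14), (24,G2,15), (25,G2,16), (26,G4,17), (30,G3,18)
Step 2: Sum ranks within each group.
R_1 = 22 (n_1 = 3)
R_2 = 58.5 (n_2 = 5)
R_3 = 59.5 (n_3 = 5)
R_4 = 31 (n_4 = 5)
Step 3: H = 12/(N(N+1)) * sum(R_i^2/n_i) - 3(N+1)
     = 12/(18*19) * (22^2/3 + 58.5^2/5 + 59.5^2/5 + 31^2/5) - 3*19
     = 0.035088 * 1746.03 - 57
     = 4.264327.
Step 4: Ties present; correction factor C = 1 - 42/(18^3 - 18) = 0.992776. Corrected H = 4.264327 / 0.992776 = 4.295357.
Step 5: Under H0, H ~ chi^2(3); p-value = 0.231287.
Step 6: alpha = 0.1. fail to reject H0.

H = 4.2954, df = 3, p = 0.231287, fail to reject H0.


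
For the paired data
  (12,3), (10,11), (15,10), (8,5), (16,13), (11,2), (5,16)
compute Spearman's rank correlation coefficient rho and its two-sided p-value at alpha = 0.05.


Step 1: Rank x and y separately (midranks; no ties here).
rank(x): 12->5, 10->3, 15->6, 8->2, 16->7, 11->4, 5->1
rank(y): 3->2, 11->5, 10->4, 5->3, 13->6, 2->1, 16->7
Step 2: d_i = R_x(i) - R_y(i); compute d_i^2.
  (5-2)^2=9, (3-5)^2=4, (6-4)^2=4, (2-3)^2=1, (7-6)^2=1, (4-1)^2=9, (1-7)^2=36
sum(d^2) = 64.
Step 3: rho = 1 - 6*64 / (7*(7^2 - 1)) = 1 - 384/336 = -0.142857.
Step 4: Under H0, t = rho * sqrt((n-2)/(1-rho^2)) = -0.3227 ~ t(5).
Step 5: Two-sided p-value from the t-distribution with 5 df = 0.759945.
Step 6: alpha = 0.05. fail to reject H0.

rho = -0.1429, p = 0.759945, fail to reject H0 at alpha = 0.05.


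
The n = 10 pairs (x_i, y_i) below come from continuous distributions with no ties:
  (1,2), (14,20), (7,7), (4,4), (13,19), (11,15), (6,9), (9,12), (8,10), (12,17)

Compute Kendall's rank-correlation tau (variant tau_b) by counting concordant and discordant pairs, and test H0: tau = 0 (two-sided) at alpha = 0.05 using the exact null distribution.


Step 1: Enumerate the 45 unordered pairs (i,j) with i<j and classify each by sign(x_j-x_i) * sign(y_j-y_i).
  (1,2):dx=+13,dy=+18->C; (1,3):dx=+6,dy=+5->C; (1,4):dx=+3,dy=+2->C; (1,5):dx=+12,dy=+17->C
  (1,6):dx=+10,dy=+13->C; (1,7):dx=+5,dy=+7->C; (1,8):dx=+8,dy=+10->C; (1,9):dx=+7,dy=+8->C
  (1,10):dx=+11,dy=+15->C; (2,3):dx=-7,dy=-13->C; (2,4):dx=-10,dy=-16->C; (2,5):dx=-1,dy=-1->C
  (2,6):dx=-3,dy=-5->C; (2,7):dx=-8,dy=-11->C; (2,8):dx=-5,dy=-8->C; (2,9):dx=-6,dy=-10->C
  (2,10):dx=-2,dy=-3->C; (3,4):dx=-3,dy=-3->C; (3,5):dx=+6,dy=+12->C; (3,6):dx=+4,dy=+8->C
  (3,7):dx=-1,dy=+2->D; (3,8):dx=+2,dy=+5->C; (3,9):dx=+1,dy=+3->C; (3,10):dx=+5,dy=+10->C
  (4,5):dx=+9,dy=+15->C; (4,6):dx=+7,dy=+11->C; (4,7):dx=+2,dy=+5->C; (4,8):dx=+5,dy=+8->C
  (4,9):dx=+4,dy=+6->C; (4,10):dx=+8,dy=+13->C; (5,6):dx=-2,dy=-4->C; (5,7):dx=-7,dy=-10->C
  (5,8):dx=-4,dy=-7->C; (5,9):dx=-5,dy=-9->C; (5,10):dx=-1,dy=-2->C; (6,7):dx=-5,dy=-6->C
  (6,8):dx=-2,dy=-3->C; (6,9):dx=-3,dy=-5->C; (6,10):dx=+1,dy=+2->C; (7,8):dx=+3,dy=+3->C
  (7,9):dx=+2,dy=+1->C; (7,10):dx=+6,dy=+8->C; (8,9):dx=-1,dy=-2->C; (8,10):dx=+3,dy=+5->C
  (9,10):dx=+4,dy=+7->C
Step 2: C = 44, D = 1, total pairs = 45.
Step 3: tau = (C - D)/(n(n-1)/2) = (44 - 1)/45 = 0.955556.
Step 4: Exact two-sided p-value (enumerate n! = 3628800 permutations of y under H0): p = 0.000006.
Step 5: alpha = 0.05. reject H0.

tau_b = 0.9556 (C=44, D=1), p = 0.000006, reject H0.


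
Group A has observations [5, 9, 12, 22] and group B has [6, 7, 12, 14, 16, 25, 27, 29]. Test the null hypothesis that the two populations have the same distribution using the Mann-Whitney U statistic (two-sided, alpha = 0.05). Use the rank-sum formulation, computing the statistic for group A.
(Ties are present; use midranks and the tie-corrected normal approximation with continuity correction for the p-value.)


Step 1: Combine and sort all 12 observations; assign midranks.
sorted (value, group): (5,X), (6,Y), (7,Y), (9,X), (12,X), (12,Y), (14,Y), (16,Y), (22,X), (25,Y), (27,Y), (29,Y)
ranks: 5->1, 6->2, 7->3, 9->4, 12->5.5, 12->5.5, 14->7, 16->8, 22->9, 25->10, 27->11, 29->12
Step 2: Rank sum for X: R1 = 1 + 4 + 5.5 + 9 = 19.5.
Step 3: U_X = R1 - n1(n1+1)/2 = 19.5 - 4*5/2 = 19.5 - 10 = 9.5.
       U_Y = n1*n2 - U_X = 32 - 9.5 = 22.5.
Step 4: Ties are present, so use the tie-corrected normal approximation (with continuity correction) for the p-value.
Step 5: p-value = 0.307332; compare to alpha = 0.05. fail to reject H0.

U_X = 9.5, p = 0.307332, fail to reject H0 at alpha = 0.05.


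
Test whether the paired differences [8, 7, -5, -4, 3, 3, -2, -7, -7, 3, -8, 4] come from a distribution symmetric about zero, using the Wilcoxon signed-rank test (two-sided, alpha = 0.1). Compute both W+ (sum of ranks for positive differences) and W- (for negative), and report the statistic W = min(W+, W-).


Step 1: Drop any zero differences (none here) and take |d_i|.
|d| = [8, 7, 5, 4, 3, 3, 2, 7, 7, 3, 8, 4]
Step 2: Midrank |d_i| (ties get averaged ranks).
ranks: |8|->11.5, |7|->9, |5|->7, |4|->5.5, |3|->3, |3|->3, |2|->1, |7|->9, |7|->9, |3|->3, |8|->11.5, |4|->5.5
Step 3: Attach original signs; sum ranks with positive sign and with negative sign.
W+ = 11.5 + 9 + 3 + 3 + 3 + 5.5 = 35
W- = 7 + 5.5 + 1 + 9 + 9 + 11.5 = 43
(Check: W+ + W- = 78 should equal n(n+1)/2 = 78.)
Step 4: Test statistic W = min(W+, W-) = 35.
Step 5: Ties in |d|, so use the tie-corrected normal approximation.
        E[W] = n(n+1)/4 = 12*13/4 = 39.
        Tie groups: |d|=3 (t=3), |d|=4 (t=2), |d|=7 (t=3), |d|=8 (t=2); sum(t^3 - t) = 60.
        Var[W] = n(n+1)(2n+1)/24 - sum(t^3-t)/48 = 3900/24 - 60/48 = 161.25.
        z = (W - E[W]) / sqrt(Var[W]) = (35 - 39) / 12.6984 = -0.3150.
        Two-sided p = 2*Phi(z) = 0.752762.
Step 6: alpha = 0.1. fail to reject H0.

W+ = 35, W- = 43, W = min = 35, p = 0.752762, fail to reject H0.


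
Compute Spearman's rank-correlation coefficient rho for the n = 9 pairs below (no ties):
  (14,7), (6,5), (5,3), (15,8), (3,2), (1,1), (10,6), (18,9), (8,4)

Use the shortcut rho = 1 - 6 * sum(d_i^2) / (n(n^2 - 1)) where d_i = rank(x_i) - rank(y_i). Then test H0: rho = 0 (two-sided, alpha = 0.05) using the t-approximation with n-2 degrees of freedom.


Step 1: Rank x and y separately (midranks; no ties here).
rank(x): 14->7, 6->4, 5->3, 15->8, 3->2, 1->1, 10->6, 18->9, 8->5
rank(y): 7->7, 5->5, 3->3, 8->8, 2->2, 1->1, 6->6, 9->9, 4->4
Step 2: d_i = R_x(i) - R_y(i); compute d_i^2.
  (7-7)^2=0, (4-5)^2=1, (3-3)^2=0, (8-8)^2=0, (2-2)^2=0, (1-1)^2=0, (6-6)^2=0, (9-9)^2=0, (5-4)^2=1
sum(d^2) = 2.
Step 3: rho = 1 - 6*2 / (9*(9^2 - 1)) = 1 - 12/720 = 0.983333.
Step 4: Under H0, t = rho * sqrt((n-2)/(1-rho^2)) = 14.3096 ~ t(7).
Step 5: Two-sided p-value from the t-distribution with 7 df = 0.000002.
Step 6: alpha = 0.05. reject H0.

rho = 0.9833, p = 0.000002, reject H0 at alpha = 0.05.


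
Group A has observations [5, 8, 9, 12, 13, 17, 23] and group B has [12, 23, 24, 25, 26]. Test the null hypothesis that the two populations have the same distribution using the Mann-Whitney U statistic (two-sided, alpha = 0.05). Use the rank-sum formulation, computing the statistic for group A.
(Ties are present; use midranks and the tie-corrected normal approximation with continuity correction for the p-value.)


Step 1: Combine and sort all 12 observations; assign midranks.
sorted (value, group): (5,X), (8,X), (9,X), (12,X), (12,Y), (13,X), (17,X), (23,X), (23,Y), (24,Y), (25,Y), (26,Y)
ranks: 5->1, 8->2, 9->3, 12->4.5, 12->4.5, 13->6, 17->7, 23->8.5, 23->8.5, 24->10, 25->11, 26->12
Step 2: Rank sum for X: R1 = 1 + 2 + 3 + 4.5 + 6 + 7 + 8.5 = 32.
Step 3: U_X = R1 - n1(n1+1)/2 = 32 - 7*8/2 = 32 - 28 = 4.
       U_Y = n1*n2 - U_X = 35 - 4 = 31.
Step 4: Ties are present, so use the tie-corrected normal approximation (with continuity correction) for the p-value.
Step 5: p-value = 0.034123; compare to alpha = 0.05. reject H0.

U_X = 4, p = 0.034123, reject H0 at alpha = 0.05.


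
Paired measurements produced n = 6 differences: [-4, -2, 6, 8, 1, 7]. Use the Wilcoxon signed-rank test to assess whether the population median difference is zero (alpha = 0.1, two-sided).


Step 1: Drop any zero differences (none here) and take |d_i|.
|d| = [4, 2, 6, 8, 1, 7]
Step 2: Midrank |d_i| (ties get averaged ranks).
ranks: |4|->3, |2|->2, |6|->4, |8|->6, |1|->1, |7|->5
Step 3: Attach original signs; sum ranks with positive sign and with negative sign.
W+ = 4 + 6 + 1 + 5 = 16
W- = 3 + 2 = 5
(Check: W+ + W- = 21 should equal n(n+1)/2 = 21.)
Step 4: Test statistic W = min(W+, W-) = 5.
Step 5: No ties, so the exact null distribution over the 2^6 = 64 sign assignments gives the two-sided p-value = 0.312500.
Step 6: alpha = 0.1. fail to reject H0.

W+ = 16, W- = 5, W = min = 5, p = 0.312500, fail to reject H0.


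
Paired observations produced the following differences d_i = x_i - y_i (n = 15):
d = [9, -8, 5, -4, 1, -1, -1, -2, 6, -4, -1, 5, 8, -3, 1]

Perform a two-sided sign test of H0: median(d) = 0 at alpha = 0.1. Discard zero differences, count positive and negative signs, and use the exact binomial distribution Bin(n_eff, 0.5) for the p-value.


Step 1: Discard zero differences. Original n = 15; n_eff = number of nonzero differences = 15.
Nonzero differences (with sign): +9, -8, +5, -4, +1, -1, -1, -2, +6, -4, -1, +5, +8, -3, +1
Step 2: Count signs: positive = 7, negative = 8.
Step 3: Under H0: P(positive) = 0.5, so the number of positives S ~ Bin(15, 0.5).
Step 4: Two-sided exact p-value = sum of Bin(15,0.5) probabilities at or below the observed probability = 1.000000.
Step 5: alpha = 0.1. fail to reject H0.

n_eff = 15, pos = 7, neg = 8, p = 1.000000, fail to reject H0.


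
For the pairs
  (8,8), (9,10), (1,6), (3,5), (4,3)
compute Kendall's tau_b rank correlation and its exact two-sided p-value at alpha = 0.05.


Step 1: Enumerate the 10 unordered pairs (i,j) with i<j and classify each by sign(x_j-x_i) * sign(y_j-y_i).
  (1,2):dx=+1,dy=+2->C; (1,3):dx=-7,dy=-2->C; (1,4):dx=-5,dy=-3->C; (1,5):dx=-4,dy=-5->C
  (2,3):dx=-8,dy=-4->C; (2,4):dx=-6,dy=-5->C; (2,5):dx=-5,dy=-7->C; (3,4):dx=+2,dy=-1->D
  (3,5):dx=+3,dy=-3->D; (4,5):dx=+1,dy=-2->D
Step 2: C = 7, D = 3, total pairs = 10.
Step 3: tau = (C - D)/(n(n-1)/2) = (7 - 3)/10 = 0.400000.
Step 4: Exact two-sided p-value (enumerate n! = 120 permutations of y under H0): p = 0.483333.
Step 5: alpha = 0.05. fail to reject H0.

tau_b = 0.4000 (C=7, D=3), p = 0.483333, fail to reject H0.


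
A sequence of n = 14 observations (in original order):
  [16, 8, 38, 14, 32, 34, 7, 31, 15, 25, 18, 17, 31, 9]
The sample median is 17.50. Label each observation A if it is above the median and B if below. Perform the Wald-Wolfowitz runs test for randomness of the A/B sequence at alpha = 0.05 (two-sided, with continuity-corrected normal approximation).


Step 1: Compute median = 17.50; label A = above, B = below.
Labels in order: BBABAABABAABAB  (n_A = 7, n_B = 7)
Step 2: Count runs R = 11.
Step 3: Under H0 (random ordering), E[R] = 2*n_A*n_B/(n_A+n_B) + 1 = 2*7*7/14 + 1 = 8.0000.
        Var[R] = 2*n_A*n_B*(2*n_A*n_B - n_A - n_B) / ((n_A+n_B)^2 * (n_A+n_B-1)) = 8232/2548 = 3.2308.
        SD[R] = 1.7974.
Step 4: Continuity-corrected z = (R - 0.5 - E[R]) / SD[R] = (11 - 0.5 - 8.0000) / 1.7974 = 1.3909.
Step 5: Two-sided p-value via normal approximation = 2*(1 - Phi(|z|)) = 0.164264.
Step 6: alpha = 0.05. fail to reject H0.

R = 11, z = 1.3909, p = 0.164264, fail to reject H0.


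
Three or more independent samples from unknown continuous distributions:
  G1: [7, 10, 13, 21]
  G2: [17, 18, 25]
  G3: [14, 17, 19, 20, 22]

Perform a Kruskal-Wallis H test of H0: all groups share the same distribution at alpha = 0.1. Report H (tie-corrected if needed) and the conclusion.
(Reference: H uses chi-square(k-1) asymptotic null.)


Step 1: Combine all N = 12 observations and assign midranks.
sorted (value, group, rank): (7,G1,1), (10,G1,2), (13,G1,3), (14,G3,4), (17,G2,5.5), (17,G3,5.5), (18,G2,7), (19,G3,8), (20,G3,9), (21,G1,10), (22,G3,11), (25,G2,12)
Step 2: Sum ranks within each group.
R_1 = 16 (n_1 = 4)
R_2 = 24.5 (n_2 = 3)
R_3 = 37.5 (n_3 = 5)
Step 3: H = 12/(N(N+1)) * sum(R_i^2/n_i) - 3(N+1)
     = 12/(12*13) * (16^2/4 + 24.5^2/3 + 37.5^2/5) - 3*13
     = 0.076923 * 545.333 - 39
     = 2.948718.
Step 4: Ties present; correction factor C = 1 - 6/(12^3 - 12) = 0.996503. Corrected H = 2.948718 / 0.996503 = 2.959064.
Step 5: Under H0, H ~ chi^2(2); p-value = 0.227744.
Step 6: alpha = 0.1. fail to reject H0.

H = 2.9591, df = 2, p = 0.227744, fail to reject H0.


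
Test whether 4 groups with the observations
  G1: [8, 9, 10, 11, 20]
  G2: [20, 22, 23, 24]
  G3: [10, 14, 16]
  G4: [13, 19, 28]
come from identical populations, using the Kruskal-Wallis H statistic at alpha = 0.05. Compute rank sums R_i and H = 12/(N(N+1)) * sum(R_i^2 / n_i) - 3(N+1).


Step 1: Combine all N = 15 observations and assign midranks.
sorted (value, group, rank): (8,G1,1), (9,G1,2), (10,G1,3.5), (10,G3,3.5), (11,G1,5), (13,G4,6), (14,G3,7), (16,G3,8), (19,G4,9), (20,G1,10.5), (20,G2,10.5), (22,G2,12), (23,G2,13), (24,G2,14), (28,G4,15)
Step 2: Sum ranks within each group.
R_1 = 22 (n_1 = 5)
R_2 = 49.5 (n_2 = 4)
R_3 = 18.5 (n_3 = 3)
R_4 = 30 (n_4 = 3)
Step 3: H = 12/(N(N+1)) * sum(R_i^2/n_i) - 3(N+1)
     = 12/(15*16) * (22^2/5 + 49.5^2/4 + 18.5^2/3 + 30^2/3) - 3*16
     = 0.050000 * 1123.45 - 48
     = 8.172292.
Step 4: Ties present; correction factor C = 1 - 12/(15^3 - 15) = 0.996429. Corrected H = 8.172292 / 0.996429 = 8.201583.
Step 5: Under H0, H ~ chi^2(3); p-value = 0.042024.
Step 6: alpha = 0.05. reject H0.

H = 8.2016, df = 3, p = 0.042024, reject H0.


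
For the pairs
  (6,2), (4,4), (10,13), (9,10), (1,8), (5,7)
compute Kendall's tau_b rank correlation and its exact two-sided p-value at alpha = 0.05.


Step 1: Enumerate the 15 unordered pairs (i,j) with i<j and classify each by sign(x_j-x_i) * sign(y_j-y_i).
  (1,2):dx=-2,dy=+2->D; (1,3):dx=+4,dy=+11->C; (1,4):dx=+3,dy=+8->C; (1,5):dx=-5,dy=+6->D
  (1,6):dx=-1,dy=+5->D; (2,3):dx=+6,dy=+9->C; (2,4):dx=+5,dy=+6->C; (2,5):dx=-3,dy=+4->D
  (2,6):dx=+1,dy=+3->C; (3,4):dx=-1,dy=-3->C; (3,5):dx=-9,dy=-5->C; (3,6):dx=-5,dy=-6->C
  (4,5):dx=-8,dy=-2->C; (4,6):dx=-4,dy=-3->C; (5,6):dx=+4,dy=-1->D
Step 2: C = 10, D = 5, total pairs = 15.
Step 3: tau = (C - D)/(n(n-1)/2) = (10 - 5)/15 = 0.333333.
Step 4: Exact two-sided p-value (enumerate n! = 720 permutations of y under H0): p = 0.469444.
Step 5: alpha = 0.05. fail to reject H0.

tau_b = 0.3333 (C=10, D=5), p = 0.469444, fail to reject H0.


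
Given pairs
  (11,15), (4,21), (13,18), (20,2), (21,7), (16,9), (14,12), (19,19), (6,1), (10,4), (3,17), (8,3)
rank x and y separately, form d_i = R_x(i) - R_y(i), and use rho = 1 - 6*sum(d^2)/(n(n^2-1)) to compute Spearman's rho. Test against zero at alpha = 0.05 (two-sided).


Step 1: Rank x and y separately (midranks; no ties here).
rank(x): 11->6, 4->2, 13->7, 20->11, 21->12, 16->9, 14->8, 19->10, 6->3, 10->5, 3->1, 8->4
rank(y): 15->8, 21->12, 18->10, 2->2, 7->5, 9->6, 12->7, 19->11, 1->1, 4->4, 17->9, 3->3
Step 2: d_i = R_x(i) - R_y(i); compute d_i^2.
  (6-8)^2=4, (2-12)^2=100, (7-10)^2=9, (11-2)^2=81, (12-5)^2=49, (9-6)^2=9, (8-7)^2=1, (10-11)^2=1, (3-1)^2=4, (5-4)^2=1, (1-9)^2=64, (4-3)^2=1
sum(d^2) = 324.
Step 3: rho = 1 - 6*324 / (12*(12^2 - 1)) = 1 - 1944/1716 = -0.132867.
Step 4: Under H0, t = rho * sqrt((n-2)/(1-rho^2)) = -0.4239 ~ t(10).
Step 5: Two-sided p-value from the t-distribution with 10 df = 0.680598.
Step 6: alpha = 0.05. fail to reject H0.

rho = -0.1329, p = 0.680598, fail to reject H0 at alpha = 0.05.
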